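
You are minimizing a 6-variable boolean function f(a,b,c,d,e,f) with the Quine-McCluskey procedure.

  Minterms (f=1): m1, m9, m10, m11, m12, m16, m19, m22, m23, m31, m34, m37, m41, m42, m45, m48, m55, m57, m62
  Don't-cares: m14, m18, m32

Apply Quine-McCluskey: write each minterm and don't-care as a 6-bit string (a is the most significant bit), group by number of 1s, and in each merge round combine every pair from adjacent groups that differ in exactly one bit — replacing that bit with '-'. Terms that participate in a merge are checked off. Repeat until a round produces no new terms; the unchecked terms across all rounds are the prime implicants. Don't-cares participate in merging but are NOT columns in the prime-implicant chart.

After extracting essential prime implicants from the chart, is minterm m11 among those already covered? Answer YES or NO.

NO

[col 0] 000001*, 001001*, 001010*, 001011*, 001100*, 001110*, 010000*, 010010*, 010011*, 010110*, 010111*, 011111*, 100000*, 100010*, 100101*, 101001*, 101010*, 101101*, 110000*, 110111*, 111001*, 111110
[col 1] -01001, -01010, -10000, -10111, 00-001, 001-10, 0010-1, 00101-, 0011-0, 01-111, 010-10*, 010-11*, 0100-0, 01001-*, 01011-*, 1-0000, 1-1001, 10-010, 10-101, 1000-0, 101-01
[col 2] 010-1-
Prime implicants: -01001, -01010, -10000, -10111, 00-001, 001-10, 0010-1, 00101-, 0011-0, 01-111, 010-1-, 0100-0, 1-0000, 1-1001, 10-010, 10-101, 1000-0, 101-01, 111110
PI chart (minterm → PIs covering it):
  1 | 00-001  (sole → essential)
  9 | -01001,00-001,0010-1
  10 | -01010,001-10,00101-
  11 | 0010-1,00101-
  12 | 0011-0  (sole → essential)
  16 | -10000,0100-0
  19 | 010-1-  (sole → essential)
  22 | 010-1-  (sole → essential)
  23 | -10111,01-111,010-1-
  31 | 01-111  (sole → essential)
  34 | 10-010,1000-0
  37 | 10-101  (sole → essential)
  41 | -01001,1-1001,101-01
  42 | -01010,10-010
  45 | 10-101,101-01
  48 | -10000,1-0000
  55 | -10111  (sole → essential)
  57 | 1-1001  (sole → essential)
  62 | 111110  (sole → essential)
Essential prime implicants: -10111, 00-001, 0011-0, 01-111, 010-1-, 1-1001, 10-101, 111110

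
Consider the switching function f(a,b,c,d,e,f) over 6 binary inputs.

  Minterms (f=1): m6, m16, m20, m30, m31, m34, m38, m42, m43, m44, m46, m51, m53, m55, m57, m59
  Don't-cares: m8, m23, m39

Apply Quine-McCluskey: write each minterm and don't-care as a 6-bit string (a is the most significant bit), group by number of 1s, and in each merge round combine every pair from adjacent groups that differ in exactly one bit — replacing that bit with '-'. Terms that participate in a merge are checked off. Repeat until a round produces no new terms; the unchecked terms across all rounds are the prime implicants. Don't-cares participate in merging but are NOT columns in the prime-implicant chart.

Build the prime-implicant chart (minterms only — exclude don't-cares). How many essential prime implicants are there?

[col 0] 000110*, 001000, 010000*, 010100*, 010111*, 011110*, 011111*, 100010*, 100110*, 100111*, 101010*, 101011*, 101100*, 101110*, 110011*, 110101*, 110111*, 111001*, 111011*
[col 1] -00110, -10111, 01-111, 010-00, 01111-, 1-0111, 1-1011, 10-010*, 10-110*, 100-10*, 10011-, 101-10*, 10101-, 1011-0, 11-011, 110-11, 1101-1, 1110-1
[col 2] 10--10
Prime implicants: -00110, -10111, 001000, 01-111, 010-00, 01111-, 1-0111, 1-1011, 10--10, 10011-, 10101-, 1011-0, 11-011, 110-11, 1101-1, 1110-1
PI chart (minterm → PIs covering it):
  6 | -00110  (sole → essential)
  16 | 010-00  (sole → essential)
  20 | 010-00  (sole → essential)
  30 | 01111-  (sole → essential)
  31 | 01-111,01111-
  34 | 10--10  (sole → essential)
  38 | -00110,10--10,10011-
  42 | 10--10,10101-
  43 | 1-1011,10101-
  44 | 1011-0  (sole → essential)
  46 | 10--10,1011-0
  51 | 11-011,110-11
  53 | 1101-1  (sole → essential)
  55 | -10111,1-0111,110-11,1101-1
  57 | 1110-1  (sole → essential)
  59 | 1-1011,11-011,1110-1
Essential prime implicants: -00110, 010-00, 01111-, 10--10, 1011-0, 1101-1, 1110-1

7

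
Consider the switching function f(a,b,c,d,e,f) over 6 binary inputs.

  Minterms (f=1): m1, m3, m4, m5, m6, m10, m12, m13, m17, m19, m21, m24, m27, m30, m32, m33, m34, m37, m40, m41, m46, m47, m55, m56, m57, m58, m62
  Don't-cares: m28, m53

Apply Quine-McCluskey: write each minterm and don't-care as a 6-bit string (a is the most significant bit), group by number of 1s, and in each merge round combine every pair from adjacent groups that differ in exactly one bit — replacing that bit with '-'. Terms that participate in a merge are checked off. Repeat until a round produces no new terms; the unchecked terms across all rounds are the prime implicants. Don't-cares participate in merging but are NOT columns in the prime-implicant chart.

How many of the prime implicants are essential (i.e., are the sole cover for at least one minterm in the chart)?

9

[col 0] 000001*, 000011*, 000100*, 000101*, 000110*, 001010, 001100*, 001101*, 010001*, 010011*, 010101*, 011000*, 011011*, 011100*, 011110*, 100000*, 100001*, 100010*, 100101*, 101000*, 101001*, 101110*, 101111*, 110101*, 110111*, 111000*, 111001*, 111010*, 111110*
[col 1] -00001*, -00101*, -10101*, -11000, -11110, 0-0001*, 0-0011*, 0-0101*, 0-1100, 00-100*, 00-101*, 000-01*, 0000-1*, 0001-0, 00010-*, 00110-*, 01-011, 010-01*, 0100-1*, 011-00, 0111-0, 1-0101*, 1-1000*, 1-1001*, 1-1110, 10-000*, 10-001*, 100-01*, 1000-0, 10000-*, 10100-*, 10111-, 1101-1, 111-10, 1110-0, 11100-*
[col 2] --0101, -00-01, 0-0-01, 0-00-1, 00-10-, 1-100-, 10-00-
Prime implicants: --0101, -00-01, -11000, -11110, 0-0-01, 0-00-1, 0-1100, 00-10-, 0001-0, 001010, 01-011, 011-00, 0111-0, 1-100-, 1-1110, 10-00-, 1000-0, 10111-, 1101-1, 111-10, 1110-0
PI chart (minterm → PIs covering it):
  1 | -00-01,0-0-01,0-00-1
  3 | 0-00-1  (sole → essential)
  4 | 00-10-,0001-0
  5 | --0101,-00-01,0-0-01,00-10-
  6 | 0001-0  (sole → essential)
  10 | 001010  (sole → essential)
  12 | 0-1100,00-10-
  13 | 00-10-  (sole → essential)
  17 | 0-0-01,0-00-1
  19 | 0-00-1,01-011
  21 | --0101,0-0-01
  24 | -11000,011-00
  27 | 01-011  (sole → essential)
  30 | -11110,0111-0
  32 | 10-00-,1000-0
  33 | -00-01,10-00-
  34 | 1000-0  (sole → essential)
  37 | --0101,-00-01
  40 | 1-100-,10-00-
  41 | 1-100-,10-00-
  46 | 1-1110,10111-
  47 | 10111-  (sole → essential)
  55 | 1101-1  (sole → essential)
  56 | -11000,1-100-,1110-0
  57 | 1-100-  (sole → essential)
  58 | 111-10,1110-0
  62 | -11110,1-1110,111-10
Essential prime implicants: 0-00-1, 00-10-, 0001-0, 001010, 01-011, 1-100-, 1000-0, 10111-, 1101-1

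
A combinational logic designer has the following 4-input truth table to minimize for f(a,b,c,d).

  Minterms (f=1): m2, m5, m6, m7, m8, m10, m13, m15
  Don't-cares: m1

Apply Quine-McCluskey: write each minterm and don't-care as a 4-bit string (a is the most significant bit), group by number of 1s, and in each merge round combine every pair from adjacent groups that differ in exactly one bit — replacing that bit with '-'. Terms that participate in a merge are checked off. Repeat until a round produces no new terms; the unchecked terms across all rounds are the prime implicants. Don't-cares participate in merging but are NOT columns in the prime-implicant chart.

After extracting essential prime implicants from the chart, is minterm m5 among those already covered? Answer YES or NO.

YES

size-2^0 implicants → 0001(✓)  0010(✓)  0101(✓)  0110(✓)  0111(✓)  1000(✓)  1010(✓)  1101(✓)  1111(✓)
size-2^1 implicants → -010  -101(✓)  -111(✓)  0-01  0-10  01-1(✓)  011-  10-0  11-1(✓)
size-2^2 implicants → -1-1
Unchecked terms (primes): -010, -1-1, 0-01, 0-10, 011-, 10-0
Minterm coverage:
  m2 ⊆ -010,0-10
  m5 ⊆ -1-1,0-01
  m6 ⊆ 0-10,011-
  m7 ⊆ -1-1,011-
  m8 ⊆ 10-0 [E]
  m10 ⊆ -010,10-0
  m13 ⊆ -1-1 [E]
  m15 ⊆ -1-1 [E]
E = {-1-1, 10-0}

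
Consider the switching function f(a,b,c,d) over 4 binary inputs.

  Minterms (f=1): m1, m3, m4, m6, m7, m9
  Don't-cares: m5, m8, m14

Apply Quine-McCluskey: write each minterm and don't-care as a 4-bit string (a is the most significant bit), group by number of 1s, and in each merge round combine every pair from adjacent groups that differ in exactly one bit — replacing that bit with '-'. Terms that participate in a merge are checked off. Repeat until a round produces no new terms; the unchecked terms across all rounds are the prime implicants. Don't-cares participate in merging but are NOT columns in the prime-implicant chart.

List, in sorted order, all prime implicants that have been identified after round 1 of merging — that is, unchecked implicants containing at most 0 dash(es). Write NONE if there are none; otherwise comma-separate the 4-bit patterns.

size-2^0 implicants → 0001(✓)  0011(✓)  0100(✓)  0101(✓)  0110(✓)  0111(✓)  1000(✓)  1001(✓)  1110(✓)
size-2^1 implicants → -001  -110  0-01(✓)  0-11(✓)  00-1(✓)  01-0(✓)  01-1(✓)  010-(✓)  011-(✓)  100-
size-2^2 implicants → 0--1  01--
Unchecked terms (primes): -001, -110, 0--1, 01--, 100-

NONE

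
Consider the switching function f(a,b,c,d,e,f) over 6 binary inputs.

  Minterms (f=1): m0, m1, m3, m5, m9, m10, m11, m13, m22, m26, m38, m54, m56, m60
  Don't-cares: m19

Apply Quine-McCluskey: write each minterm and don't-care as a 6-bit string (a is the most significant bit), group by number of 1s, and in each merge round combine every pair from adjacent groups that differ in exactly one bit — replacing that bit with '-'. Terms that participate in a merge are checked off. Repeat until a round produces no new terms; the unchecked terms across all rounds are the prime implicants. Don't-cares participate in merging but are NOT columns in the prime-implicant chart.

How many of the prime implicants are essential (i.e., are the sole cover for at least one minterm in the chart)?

Round 0: 000000✓ 000001✓ 000011✓ 000101✓ 001001✓ 001010✓ 001011✓ 001101✓ 010011✓ 010110✓ 011010✓ 100110✓ 110110✓ 111000✓ 111100✓
Round 1: -10110 0-0011 0-1010 00-001✓ 00-011✓ 00-101✓ 000-01✓ 0000-1✓ 00000- 001-01✓ 0010-1✓ 00101- 1-0110 111-00
Round 2: 00--01 00-0-1
PIs = {-10110, 0-0011, 0-1010, 00--01, 00-0-1, 00000-, 00101-, 1-0110, 111-00}
Coverage chart:
  m0: 00000- ←essential
  m1: 00--01,00-0-1,00000-
  m3: 0-0011,00-0-1
  m5: 00--01 ←essential
  m9: 00--01,00-0-1
  m10: 0-1010,00101-
  m11: 00-0-1,00101-
  m13: 00--01 ←essential
  m22: -10110 ←essential
  m26: 0-1010 ←essential
  m38: 1-0110 ←essential
  m54: -10110,1-0110
  m56: 111-00 ←essential
  m60: 111-00 ←essential
Essential: -10110, 0-1010, 00--01, 00000-, 1-0110, 111-00

6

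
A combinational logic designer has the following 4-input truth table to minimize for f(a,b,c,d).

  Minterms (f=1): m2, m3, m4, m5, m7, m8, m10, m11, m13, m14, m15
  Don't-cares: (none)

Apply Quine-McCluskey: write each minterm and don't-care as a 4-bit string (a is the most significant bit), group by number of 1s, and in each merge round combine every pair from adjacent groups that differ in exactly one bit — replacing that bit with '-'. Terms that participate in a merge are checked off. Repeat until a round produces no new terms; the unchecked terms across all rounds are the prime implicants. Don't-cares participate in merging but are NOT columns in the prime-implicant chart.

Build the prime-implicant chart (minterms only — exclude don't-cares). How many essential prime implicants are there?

Round 0: 0010✓ 0011✓ 0100✓ 0101✓ 0111✓ 1000✓ 1010✓ 1011✓ 1101✓ 1110✓ 1111✓
Round 1: -010✓ -011✓ -101✓ -111✓ 0-11✓ 001-✓ 01-1✓ 010- 1-10✓ 1-11✓ 10-0 101-✓ 11-1✓ 111-✓
Round 2: --11 -01- -1-1 1-1-
PIs = {--11, -01-, -1-1, 010-, 1-1-, 10-0}
Coverage chart:
  m2: -01- ←essential
  m3: --11,-01-
  m4: 010- ←essential
  m5: -1-1,010-
  m7: --11,-1-1
  m8: 10-0 ←essential
  m10: -01-,1-1-,10-0
  m11: --11,-01-,1-1-
  m13: -1-1 ←essential
  m14: 1-1- ←essential
  m15: --11,-1-1,1-1-
Essential: -01-, -1-1, 010-, 1-1-, 10-0

5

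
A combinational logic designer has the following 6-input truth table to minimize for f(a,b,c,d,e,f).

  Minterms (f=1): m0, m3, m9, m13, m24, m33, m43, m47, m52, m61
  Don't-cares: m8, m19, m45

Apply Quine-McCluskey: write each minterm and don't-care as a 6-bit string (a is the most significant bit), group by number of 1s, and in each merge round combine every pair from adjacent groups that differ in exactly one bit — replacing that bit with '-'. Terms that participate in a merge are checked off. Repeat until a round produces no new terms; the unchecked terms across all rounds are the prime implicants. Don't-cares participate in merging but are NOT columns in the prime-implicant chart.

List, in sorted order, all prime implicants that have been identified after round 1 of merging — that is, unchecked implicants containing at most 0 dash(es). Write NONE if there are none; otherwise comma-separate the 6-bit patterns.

size-2^0 implicants → 000000(✓)  000011(✓)  001000(✓)  001001(✓)  001101(✓)  010011(✓)  011000(✓)  100001  101011(✓)  101101(✓)  101111(✓)  110100  111101(✓)
size-2^1 implicants → -01101  0-0011  0-1000  00-000  001-01  00100-  1-1101  101-11  1011-1
Unchecked terms (primes): -01101, 0-0011, 0-1000, 00-000, 001-01, 00100-, 1-1101, 100001, 101-11, 1011-1, 110100

100001, 110100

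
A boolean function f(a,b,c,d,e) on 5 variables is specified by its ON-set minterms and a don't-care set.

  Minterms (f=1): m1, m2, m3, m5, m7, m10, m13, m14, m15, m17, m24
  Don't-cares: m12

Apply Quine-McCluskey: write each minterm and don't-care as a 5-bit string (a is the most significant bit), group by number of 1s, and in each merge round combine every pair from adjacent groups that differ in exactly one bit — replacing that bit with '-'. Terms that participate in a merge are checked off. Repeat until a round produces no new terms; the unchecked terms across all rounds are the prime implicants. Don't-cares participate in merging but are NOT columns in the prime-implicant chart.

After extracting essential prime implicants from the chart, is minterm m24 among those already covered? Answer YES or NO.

[col 0] 00001*, 00010*, 00011*, 00101*, 00111*, 01010*, 01100*, 01101*, 01110*, 01111*, 10001*, 11000
[col 1] -0001, 0-010, 0-101*, 0-111*, 00-01*, 00-11*, 000-1*, 0001-, 001-1*, 01-10, 011-0*, 011-1*, 0110-*, 0111-*
[col 2] 0-1-1, 00--1, 011--
Prime implicants: -0001, 0-010, 0-1-1, 00--1, 0001-, 01-10, 011--, 11000
PI chart (minterm → PIs covering it):
  1 | -0001,00--1
  2 | 0-010,0001-
  3 | 00--1,0001-
  5 | 0-1-1,00--1
  7 | 0-1-1,00--1
  10 | 0-010,01-10
  13 | 0-1-1,011--
  14 | 01-10,011--
  15 | 0-1-1,011--
  17 | -0001  (sole → essential)
  24 | 11000  (sole → essential)
Essential prime implicants: -0001, 11000

YES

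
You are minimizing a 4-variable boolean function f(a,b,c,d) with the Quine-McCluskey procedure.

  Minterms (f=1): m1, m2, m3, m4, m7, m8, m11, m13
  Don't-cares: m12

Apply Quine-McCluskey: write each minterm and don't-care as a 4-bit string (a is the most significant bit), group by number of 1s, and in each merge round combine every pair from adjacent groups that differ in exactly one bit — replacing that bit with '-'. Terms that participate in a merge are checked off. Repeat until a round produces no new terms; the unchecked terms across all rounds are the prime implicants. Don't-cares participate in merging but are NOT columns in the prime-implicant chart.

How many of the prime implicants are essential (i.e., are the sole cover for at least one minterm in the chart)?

7

size-2^0 implicants → 0001(✓)  0010(✓)  0011(✓)  0100(✓)  0111(✓)  1000(✓)  1011(✓)  1100(✓)  1101(✓)
size-2^1 implicants → -011  -100  0-11  00-1  001-  1-00  110-
Unchecked terms (primes): -011, -100, 0-11, 00-1, 001-, 1-00, 110-
Minterm coverage:
  m1 ⊆ 00-1 [E]
  m2 ⊆ 001- [E]
  m3 ⊆ -011,0-11,00-1,001-
  m4 ⊆ -100 [E]
  m7 ⊆ 0-11 [E]
  m8 ⊆ 1-00 [E]
  m11 ⊆ -011 [E]
  m13 ⊆ 110- [E]
E = {-011, -100, 0-11, 00-1, 001-, 1-00, 110-}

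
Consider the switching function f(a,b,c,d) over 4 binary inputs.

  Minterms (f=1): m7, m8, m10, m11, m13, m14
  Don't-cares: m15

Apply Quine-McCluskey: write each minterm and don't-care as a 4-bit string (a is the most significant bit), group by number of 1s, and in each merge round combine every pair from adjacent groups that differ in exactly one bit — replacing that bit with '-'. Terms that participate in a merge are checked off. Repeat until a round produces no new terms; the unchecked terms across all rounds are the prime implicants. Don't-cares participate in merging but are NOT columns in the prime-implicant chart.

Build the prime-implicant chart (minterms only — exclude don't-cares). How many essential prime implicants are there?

size-2^0 implicants → 0111(✓)  1000(✓)  1010(✓)  1011(✓)  1101(✓)  1110(✓)  1111(✓)
size-2^1 implicants → -111  1-10(✓)  1-11(✓)  10-0  101-(✓)  11-1  111-(✓)
size-2^2 implicants → 1-1-
Unchecked terms (primes): -111, 1-1-, 10-0, 11-1
Minterm coverage:
  m7 ⊆ -111 [E]
  m8 ⊆ 10-0 [E]
  m10 ⊆ 1-1-,10-0
  m11 ⊆ 1-1- [E]
  m13 ⊆ 11-1 [E]
  m14 ⊆ 1-1- [E]
E = {-111, 1-1-, 10-0, 11-1}

4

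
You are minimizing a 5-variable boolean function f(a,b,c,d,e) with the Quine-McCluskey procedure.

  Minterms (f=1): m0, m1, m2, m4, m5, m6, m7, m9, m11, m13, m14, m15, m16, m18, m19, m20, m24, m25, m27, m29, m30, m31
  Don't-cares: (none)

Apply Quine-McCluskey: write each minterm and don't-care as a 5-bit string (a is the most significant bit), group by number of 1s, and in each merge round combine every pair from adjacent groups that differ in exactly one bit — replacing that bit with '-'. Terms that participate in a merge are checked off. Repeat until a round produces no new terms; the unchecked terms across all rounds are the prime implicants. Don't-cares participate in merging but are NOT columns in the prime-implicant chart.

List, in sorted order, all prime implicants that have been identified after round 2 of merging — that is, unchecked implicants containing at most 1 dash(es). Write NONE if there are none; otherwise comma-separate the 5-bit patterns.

Round 0: 00000✓ 00001✓ 00010✓ 00100✓ 00101✓ 00110✓ 00111✓ 01001✓ 01011✓ 01101✓ 01110✓ 01111✓ 10000✓ 10010✓ 10011✓ 10100✓ 11000✓ 11001✓ 11011✓ 11101✓ 11110✓ 11111✓
Round 1: -0000✓ -0010✓ -0100✓ -1001✓ -1011✓ -1101✓ -1110✓ -1111✓ 0-001✓ 0-101✓ 0-110✓ 0-111✓ 00-00✓ 00-01✓ 00-10✓ 000-0✓ 0000-✓ 001-0✓ 001-1✓ 0010-✓ 0011-✓ 01-01✓ 01-11✓ 010-1✓ 011-1✓ 0111-✓ 1-000 1-011 10-00✓ 100-0✓ 1001- 11-01✓ 11-11✓ 110-1✓ 1100- 111-1✓ 1111-✓
Round 2: -0-00 -00-0 -1-01✓ -1-11✓ -10-1✓ -11-1✓ -111- 0--01 0-1-1 0-11- 00--0 00-0- 001-- 01--1✓ 11--1✓
Round 3: -1--1
PIs = {-0-00, -00-0, -1--1, -111-, 0--01, 0-1-1, 0-11-, 00--0, 00-0-, 001--, 1-000, 1-011, 1001-, 1100-}

1-000, 1-011, 1001-, 1100-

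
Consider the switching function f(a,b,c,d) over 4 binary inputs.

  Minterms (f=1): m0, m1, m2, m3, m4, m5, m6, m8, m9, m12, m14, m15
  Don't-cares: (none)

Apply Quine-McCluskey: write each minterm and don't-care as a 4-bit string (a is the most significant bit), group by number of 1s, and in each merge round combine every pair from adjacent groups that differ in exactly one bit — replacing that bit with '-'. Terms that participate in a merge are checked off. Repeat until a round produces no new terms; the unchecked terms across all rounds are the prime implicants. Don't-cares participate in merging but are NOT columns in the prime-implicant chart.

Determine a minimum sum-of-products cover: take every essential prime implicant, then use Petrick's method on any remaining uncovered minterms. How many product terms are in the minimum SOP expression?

[col 0] 0000*, 0001*, 0010*, 0011*, 0100*, 0101*, 0110*, 1000*, 1001*, 1100*, 1110*, 1111*
[col 1] -000*, -001*, -100*, -110*, 0-00*, 0-01*, 0-10*, 00-0*, 00-1*, 000-*, 001-*, 01-0*, 010-*, 1-00*, 100-*, 11-0*, 111-
[col 2] --00, -00-, -1-0, 0--0, 0-0-, 00--
Prime implicants: --00, -00-, -1-0, 0--0, 0-0-, 00--, 111-
PI chart (minterm → PIs covering it):
  0 | --00,-00-,0--0,0-0-,00--
  1 | -00-,0-0-,00--
  2 | 0--0,00--
  3 | 00--  (sole → essential)
  4 | --00,-1-0,0--0,0-0-
  5 | 0-0-  (sole → essential)
  6 | -1-0,0--0
  8 | --00,-00-
  9 | -00-  (sole → essential)
  12 | --00,-1-0
  14 | -1-0,111-
  15 | 111-  (sole → essential)
Essential prime implicants: -00-, 0-0-, 00--, 111-
Petrick residual → -1-0
Minimum SOP uses 5 PIs: b'c' + bd' + a'c' + a'b' + abc

5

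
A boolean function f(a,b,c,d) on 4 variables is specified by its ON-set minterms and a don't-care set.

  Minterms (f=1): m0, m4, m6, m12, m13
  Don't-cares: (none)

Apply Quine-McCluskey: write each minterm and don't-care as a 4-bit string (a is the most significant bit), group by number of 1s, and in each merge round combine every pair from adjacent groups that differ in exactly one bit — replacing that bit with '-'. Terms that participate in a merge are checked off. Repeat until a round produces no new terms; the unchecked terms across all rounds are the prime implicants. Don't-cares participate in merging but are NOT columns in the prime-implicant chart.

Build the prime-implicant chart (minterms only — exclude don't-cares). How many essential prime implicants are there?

Round 0: 0000✓ 0100✓ 0110✓ 1100✓ 1101✓
Round 1: -100 0-00 01-0 110-
PIs = {-100, 0-00, 01-0, 110-}
Coverage chart:
  m0: 0-00 ←essential
  m4: -100,0-00,01-0
  m6: 01-0 ←essential
  m12: -100,110-
  m13: 110- ←essential
Essential: 0-00, 01-0, 110-

3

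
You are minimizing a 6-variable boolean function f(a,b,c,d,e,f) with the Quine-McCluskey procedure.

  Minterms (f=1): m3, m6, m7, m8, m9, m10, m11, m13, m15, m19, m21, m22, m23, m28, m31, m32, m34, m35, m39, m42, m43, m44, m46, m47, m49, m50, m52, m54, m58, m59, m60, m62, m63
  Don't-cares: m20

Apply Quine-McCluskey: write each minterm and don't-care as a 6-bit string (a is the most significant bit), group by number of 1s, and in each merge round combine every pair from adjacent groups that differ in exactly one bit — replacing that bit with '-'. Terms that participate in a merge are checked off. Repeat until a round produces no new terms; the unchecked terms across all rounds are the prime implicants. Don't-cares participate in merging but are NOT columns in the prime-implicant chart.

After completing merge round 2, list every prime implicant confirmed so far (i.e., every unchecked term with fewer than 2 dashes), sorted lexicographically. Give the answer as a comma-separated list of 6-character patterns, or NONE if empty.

1000-0, 110001

Round 0: 000011✓ 000110✓ 000111✓ 001000✓ 001001✓ 001010✓ 001011✓ 001101✓ 001111✓ 010011✓ 010100✓ 010101✓ 010110✓ 010111✓ 011100✓ 011111✓ 100000✓ 100010✓ 100011✓ 100111✓ 101010✓ 101011✓ 101100✓ 101110✓ 101111✓ 110001 110010✓ 110100✓ 110110✓ 111010✓ 111011✓ 111100✓ 111110✓ 111111✓
Round 1: -00011✓ -00111✓ -01010✓ -01011✓ -01111✓ -10100✓ -10110✓ -11100✓ -11111✓ 0-0011✓ 0-0110✓ 0-0111✓ 0-1111✓ 00-011✓ 00-111✓ 000-11✓ 00011-✓ 001-01✓ 001-11✓ 0010-0✓ 0010-1✓ 00100-✓ 00101-✓ 0011-1✓ 01-100✓ 01-111✓ 010-11✓ 0101-0✓ 0101-1✓ 01010-✓ 01011-✓ 1-0010✓ 1-1010✓ 1-1011✓ 1-1100✓ 1-1110✓ 1-1111✓ 10-010✓ 10-011✓ 10-111✓ 100-11✓ 1000-0 10001-✓ 101-10✓ 101-11✓ 10101-✓ 1011-0✓ 10111-✓ 11-010✓ 11-100✓ 11-110✓ 110-10✓ 1101-0✓ 111-10✓ 111-11✓ 11101-✓ 1111-0✓ 11111-✓
Round 2: --1111 -0-011✓ -0-111✓ -00-11✓ -01-11✓ -0101- -1-100 -101-0 0--111 0-0-11 0-011- 00--11✓ 001--1 0010-- 0101-- 1--010 1-1-10✓ 1-1-11✓ 1-101-✓ 1-11-0 1-111-✓ 10--11✓ 10-01- 101-1-✓ 11--10 11-1-0 111-1-✓
Round 3: -0--11 1-1-1-
PIs = {--1111, -0--11, -0101-, -1-100, -101-0, 0--111, 0-0-11, 0-011-, 001--1, 0010--, 0101--, 1--010, 1-1-1-, 1-11-0, 10-01-, 1000-0, 11--10, 11-1-0, 110001}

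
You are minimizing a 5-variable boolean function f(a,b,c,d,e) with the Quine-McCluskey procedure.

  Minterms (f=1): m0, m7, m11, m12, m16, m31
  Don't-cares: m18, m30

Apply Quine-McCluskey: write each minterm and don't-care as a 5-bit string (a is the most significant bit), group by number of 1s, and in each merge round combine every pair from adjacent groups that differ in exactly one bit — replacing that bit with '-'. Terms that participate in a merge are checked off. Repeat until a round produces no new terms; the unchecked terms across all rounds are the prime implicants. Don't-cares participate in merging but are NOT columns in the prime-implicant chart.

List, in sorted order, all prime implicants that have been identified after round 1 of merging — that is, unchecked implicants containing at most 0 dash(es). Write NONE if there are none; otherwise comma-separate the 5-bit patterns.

00111, 01011, 01100

[col 0] 00000*, 00111, 01011, 01100, 10000*, 10010*, 11110*, 11111*
[col 1] -0000, 100-0, 1111-
Prime implicants: -0000, 00111, 01011, 01100, 100-0, 1111-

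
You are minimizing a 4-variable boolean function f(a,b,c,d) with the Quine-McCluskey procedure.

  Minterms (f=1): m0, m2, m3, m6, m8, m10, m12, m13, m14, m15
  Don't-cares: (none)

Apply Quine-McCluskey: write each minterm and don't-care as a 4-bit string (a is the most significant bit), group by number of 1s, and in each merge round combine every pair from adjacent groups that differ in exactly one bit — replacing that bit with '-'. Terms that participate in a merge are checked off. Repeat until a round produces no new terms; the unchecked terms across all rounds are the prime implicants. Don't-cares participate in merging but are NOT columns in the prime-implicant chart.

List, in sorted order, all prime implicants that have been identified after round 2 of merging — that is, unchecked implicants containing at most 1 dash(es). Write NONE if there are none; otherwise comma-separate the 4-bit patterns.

001-

[col 0] 0000*, 0010*, 0011*, 0110*, 1000*, 1010*, 1100*, 1101*, 1110*, 1111*
[col 1] -000*, -010*, -110*, 0-10*, 00-0*, 001-, 1-00*, 1-10*, 10-0*, 11-0*, 11-1*, 110-*, 111-*
[col 2] --10, -0-0, 1--0, 11--
Prime implicants: --10, -0-0, 001-, 1--0, 11--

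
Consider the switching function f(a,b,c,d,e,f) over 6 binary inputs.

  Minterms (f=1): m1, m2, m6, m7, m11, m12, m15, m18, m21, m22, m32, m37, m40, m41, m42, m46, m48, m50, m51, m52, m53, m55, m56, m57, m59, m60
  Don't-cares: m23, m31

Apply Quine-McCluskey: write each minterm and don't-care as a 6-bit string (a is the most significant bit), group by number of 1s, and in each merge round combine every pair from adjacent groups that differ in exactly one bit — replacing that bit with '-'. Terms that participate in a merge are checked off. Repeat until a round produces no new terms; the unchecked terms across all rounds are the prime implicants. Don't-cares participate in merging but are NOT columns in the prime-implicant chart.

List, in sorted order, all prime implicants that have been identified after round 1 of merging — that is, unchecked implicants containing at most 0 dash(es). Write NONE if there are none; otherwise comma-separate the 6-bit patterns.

size-2^0 implicants → 000001  000010(✓)  000110(✓)  000111(✓)  001011(✓)  001100  001111(✓)  010010(✓)  010101(✓)  010110(✓)  010111(✓)  011111(✓)  100000(✓)  100101(✓)  101000(✓)  101001(✓)  101010(✓)  101110(✓)  110000(✓)  110010(✓)  110011(✓)  110100(✓)  110101(✓)  110111(✓)  111000(✓)  111001(✓)  111011(✓)  111100(✓)
size-2^1 implicants → -10010  -10101(✓)  -10111(✓)  0-0010(✓)  0-0110(✓)  0-0111(✓)  0-1111(✓)  00-111(✓)  000-10(✓)  00011-(✓)  001-11  01-111(✓)  010-10(✓)  0101-1(✓)  01011-(✓)  1-0000(✓)  1-0101  1-1000(✓)  1-1001(✓)  10-000(✓)  101-10  1010-0  10100-(✓)  11-000(✓)  11-011  11-100(✓)  110-00(✓)  110-11  1100-0  11001-  1101-1(✓)  11010-  111-00(✓)  1110-1  11100-(✓)
size-2^2 implicants → -101-1  0--111  0-0-10  0-011-  1--000  1-100-  11--00
Unchecked terms (primes): -10010, -101-1, 0--111, 0-0-10, 0-011-, 000001, 001-11, 001100, 1--000, 1-0101, 1-100-, 101-10, 1010-0, 11--00, 11-011, 110-11, 1100-0, 11001-, 11010-, 1110-1

000001, 001100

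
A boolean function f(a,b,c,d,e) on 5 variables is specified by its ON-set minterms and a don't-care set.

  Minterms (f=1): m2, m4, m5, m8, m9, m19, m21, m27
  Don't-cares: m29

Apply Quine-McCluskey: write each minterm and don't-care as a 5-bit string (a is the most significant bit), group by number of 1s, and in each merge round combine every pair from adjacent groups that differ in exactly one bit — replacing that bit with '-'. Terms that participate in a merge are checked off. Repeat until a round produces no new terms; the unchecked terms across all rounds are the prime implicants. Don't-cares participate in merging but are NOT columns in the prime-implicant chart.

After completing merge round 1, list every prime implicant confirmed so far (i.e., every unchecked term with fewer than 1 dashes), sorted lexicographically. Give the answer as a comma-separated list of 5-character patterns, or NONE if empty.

size-2^0 implicants → 00010  00100(✓)  00101(✓)  01000(✓)  01001(✓)  10011(✓)  10101(✓)  11011(✓)  11101(✓)
size-2^1 implicants → -0101  0010-  0100-  1-011  1-101
Unchecked terms (primes): -0101, 00010, 0010-, 0100-, 1-011, 1-101

00010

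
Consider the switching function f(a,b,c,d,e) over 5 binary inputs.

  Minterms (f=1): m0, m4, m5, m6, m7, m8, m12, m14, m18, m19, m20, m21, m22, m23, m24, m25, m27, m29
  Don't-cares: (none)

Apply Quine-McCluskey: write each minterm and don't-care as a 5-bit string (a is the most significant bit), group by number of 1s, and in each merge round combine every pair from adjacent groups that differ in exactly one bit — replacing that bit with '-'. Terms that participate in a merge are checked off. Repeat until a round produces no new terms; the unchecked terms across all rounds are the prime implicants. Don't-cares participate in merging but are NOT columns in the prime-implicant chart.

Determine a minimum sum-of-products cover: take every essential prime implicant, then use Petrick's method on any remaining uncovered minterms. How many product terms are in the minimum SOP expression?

[col 0] 00000*, 00100*, 00101*, 00110*, 00111*, 01000*, 01100*, 01110*, 10010*, 10011*, 10100*, 10101*, 10110*, 10111*, 11000*, 11001*, 11011*, 11101*
[col 1] -0100*, -0101*, -0110*, -0111*, -1000, 0-000*, 0-100*, 0-110*, 00-00*, 001-0*, 001-1*, 0010-*, 0011-*, 01-00*, 011-0*, 1-011, 1-101, 10-10*, 10-11*, 1001-*, 101-0*, 101-1*, 1010-*, 1011-*, 11-01, 110-1, 1100-
[col 2] -01-0*, -01-1*, -010-*, -011-*, 0--00, 0-1-0, 001--*, 10-1-, 101--*
[col 3] -01--
Prime implicants: -01--, -1000, 0--00, 0-1-0, 1-011, 1-101, 10-1-, 11-01, 110-1, 1100-
PI chart (minterm → PIs covering it):
  0 | 0--00  (sole → essential)
  4 | -01--,0--00,0-1-0
  5 | -01--  (sole → essential)
  6 | -01--,0-1-0
  7 | -01--  (sole → essential)
  8 | -1000,0--00
  12 | 0--00,0-1-0
  14 | 0-1-0  (sole → essential)
  18 | 10-1-  (sole → essential)
  19 | 1-011,10-1-
  20 | -01--  (sole → essential)
  21 | -01--,1-101
  22 | -01--,10-1-
  23 | -01--,10-1-
  24 | -1000,1100-
  25 | 11-01,110-1,1100-
  27 | 1-011,110-1
  29 | 1-101,11-01
Essential prime implicants: -01--, 0--00, 0-1-0, 10-1-
Petrick residual → -1000, 1-011, 11-01
Minimum SOP uses 7 PIs: b'c + bc'd'e' + a'd'e' + a'ce' + ac'de + ab'd + abd'e

7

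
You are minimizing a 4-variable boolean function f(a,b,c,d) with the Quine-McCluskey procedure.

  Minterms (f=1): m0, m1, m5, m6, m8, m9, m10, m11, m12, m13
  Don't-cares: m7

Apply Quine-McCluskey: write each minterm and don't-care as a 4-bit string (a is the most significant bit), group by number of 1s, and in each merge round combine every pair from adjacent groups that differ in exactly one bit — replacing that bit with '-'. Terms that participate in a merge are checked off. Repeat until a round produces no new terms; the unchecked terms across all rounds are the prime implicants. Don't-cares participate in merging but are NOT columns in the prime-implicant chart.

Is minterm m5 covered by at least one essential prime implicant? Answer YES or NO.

[col 0] 0000*, 0001*, 0101*, 0110*, 0111*, 1000*, 1001*, 1010*, 1011*, 1100*, 1101*
[col 1] -000*, -001*, -101*, 0-01*, 000-*, 01-1, 011-, 1-00*, 1-01*, 10-0*, 10-1*, 100-*, 101-*, 110-*
[col 2] --01, -00-, 1-0-, 10--
Prime implicants: --01, -00-, 01-1, 011-, 1-0-, 10--
PI chart (minterm → PIs covering it):
  0 | -00-  (sole → essential)
  1 | --01,-00-
  5 | --01,01-1
  6 | 011-  (sole → essential)
  8 | -00-,1-0-,10--
  9 | --01,-00-,1-0-,10--
  10 | 10--  (sole → essential)
  11 | 10--  (sole → essential)
  12 | 1-0-  (sole → essential)
  13 | --01,1-0-
Essential prime implicants: -00-, 011-, 1-0-, 10--

NO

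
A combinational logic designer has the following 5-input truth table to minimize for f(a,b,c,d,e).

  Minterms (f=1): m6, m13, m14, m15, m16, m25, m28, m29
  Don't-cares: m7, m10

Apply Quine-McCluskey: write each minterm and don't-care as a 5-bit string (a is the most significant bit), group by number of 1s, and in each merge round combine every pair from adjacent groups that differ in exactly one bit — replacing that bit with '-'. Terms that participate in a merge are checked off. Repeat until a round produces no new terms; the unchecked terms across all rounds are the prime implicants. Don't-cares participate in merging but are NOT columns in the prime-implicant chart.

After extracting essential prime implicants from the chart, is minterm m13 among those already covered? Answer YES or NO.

NO

Round 0: 00110✓ 00111✓ 01010✓ 01101✓ 01110✓ 01111✓ 10000 11001✓ 11100✓ 11101✓
Round 1: -1101 0-110✓ 0-111✓ 0011-✓ 01-10 011-1 0111-✓ 11-01 1110-
Round 2: 0-11-
PIs = {-1101, 0-11-, 01-10, 011-1, 10000, 11-01, 1110-}
Coverage chart:
  m6: 0-11- ←essential
  m13: -1101,011-1
  m14: 0-11-,01-10
  m15: 0-11-,011-1
  m16: 10000 ←essential
  m25: 11-01 ←essential
  m28: 1110- ←essential
  m29: -1101,11-01,1110-
Essential: 0-11-, 10000, 11-01, 1110-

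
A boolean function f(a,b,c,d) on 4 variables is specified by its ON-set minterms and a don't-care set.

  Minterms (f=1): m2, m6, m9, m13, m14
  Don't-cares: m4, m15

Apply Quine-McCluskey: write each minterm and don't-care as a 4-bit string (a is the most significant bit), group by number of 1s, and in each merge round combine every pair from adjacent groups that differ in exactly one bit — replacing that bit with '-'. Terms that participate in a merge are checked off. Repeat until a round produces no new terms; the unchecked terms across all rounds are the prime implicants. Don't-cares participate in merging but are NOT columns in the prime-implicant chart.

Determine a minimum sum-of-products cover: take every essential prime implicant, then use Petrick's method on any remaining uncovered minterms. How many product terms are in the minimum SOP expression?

3

Round 0: 0010✓ 0100✓ 0110✓ 1001✓ 1101✓ 1110✓ 1111✓
Round 1: -110 0-10 01-0 1-01 11-1 111-
PIs = {-110, 0-10, 01-0, 1-01, 11-1, 111-}
Coverage chart:
  m2: 0-10 ←essential
  m6: -110,0-10,01-0
  m9: 1-01 ←essential
  m13: 1-01,11-1
  m14: -110,111-
Essential: 0-10, 1-01
Petrick residual → -110
Min cover (3 terms): bcd' + a'cd' + ac'd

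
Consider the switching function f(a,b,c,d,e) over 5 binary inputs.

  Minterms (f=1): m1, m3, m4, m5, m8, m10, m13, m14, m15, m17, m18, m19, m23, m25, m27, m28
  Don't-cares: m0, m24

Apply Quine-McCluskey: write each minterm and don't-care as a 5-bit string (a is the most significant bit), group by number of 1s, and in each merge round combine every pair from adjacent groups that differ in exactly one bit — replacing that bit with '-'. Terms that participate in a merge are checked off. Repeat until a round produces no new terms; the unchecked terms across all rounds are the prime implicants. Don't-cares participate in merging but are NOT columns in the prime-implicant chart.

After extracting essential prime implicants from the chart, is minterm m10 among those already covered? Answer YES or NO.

size-2^0 implicants → 00000(✓)  00001(✓)  00011(✓)  00100(✓)  00101(✓)  01000(✓)  01010(✓)  01101(✓)  01110(✓)  01111(✓)  10001(✓)  10010(✓)  10011(✓)  10111(✓)  11000(✓)  11001(✓)  11011(✓)  11100(✓)
size-2^1 implicants → -0001(✓)  -0011(✓)  -1000  0-000  0-101  00-00(✓)  00-01(✓)  000-1(✓)  0000-(✓)  0010-(✓)  01-10  010-0  011-1  0111-  1-001(✓)  1-011(✓)  10-11  100-1(✓)  1001-  11-00  110-1(✓)  1100-
size-2^2 implicants → -00-1  00-0-  1-0-1
Unchecked terms (primes): -00-1, -1000, 0-000, 0-101, 00-0-, 01-10, 010-0, 011-1, 0111-, 1-0-1, 10-11, 1001-, 11-00, 1100-
Minterm coverage:
  m1 ⊆ -00-1,00-0-
  m3 ⊆ -00-1 [E]
  m4 ⊆ 00-0- [E]
  m5 ⊆ 0-101,00-0-
  m8 ⊆ -1000,0-000,010-0
  m10 ⊆ 01-10,010-0
  m13 ⊆ 0-101,011-1
  m14 ⊆ 01-10,0111-
  m15 ⊆ 011-1,0111-
  m17 ⊆ -00-1,1-0-1
  m18 ⊆ 1001- [E]
  m19 ⊆ -00-1,1-0-1,10-11,1001-
  m23 ⊆ 10-11 [E]
  m25 ⊆ 1-0-1,1100-
  m27 ⊆ 1-0-1 [E]
  m28 ⊆ 11-00 [E]
E = {-00-1, 00-0-, 1-0-1, 10-11, 1001-, 11-00}

NO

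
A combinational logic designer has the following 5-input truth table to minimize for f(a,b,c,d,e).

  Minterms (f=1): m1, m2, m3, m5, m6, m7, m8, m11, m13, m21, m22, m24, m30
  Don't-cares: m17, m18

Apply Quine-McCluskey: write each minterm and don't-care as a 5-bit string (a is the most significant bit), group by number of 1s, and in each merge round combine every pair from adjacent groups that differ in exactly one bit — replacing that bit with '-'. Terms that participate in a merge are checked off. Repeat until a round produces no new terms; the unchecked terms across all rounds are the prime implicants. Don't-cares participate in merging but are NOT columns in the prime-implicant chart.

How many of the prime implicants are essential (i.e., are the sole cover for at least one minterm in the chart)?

Round 0: 00001✓ 00010✓ 00011✓ 00101✓ 00110✓ 00111✓ 01000✓ 01011✓ 01101✓ 10001✓ 10010✓ 10101✓ 10110✓ 11000✓ 11110✓
Round 1: -0001✓ -0010✓ -0101✓ -0110✓ -1000 0-011 0-101 00-01✓ 00-10✓ 00-11✓ 000-1✓ 0001-✓ 001-1✓ 0011-✓ 1-110 10-01✓ 10-10✓
Round 2: -0-01 -0-10 00--1 00-1-
PIs = {-0-01, -0-10, -1000, 0-011, 0-101, 00--1, 00-1-, 1-110}
Coverage chart:
  m1: -0-01,00--1
  m2: -0-10,00-1-
  m3: 0-011,00--1,00-1-
  m5: -0-01,0-101,00--1
  m6: -0-10,00-1-
  m7: 00--1,00-1-
  m8: -1000 ←essential
  m11: 0-011 ←essential
  m13: 0-101 ←essential
  m21: -0-01 ←essential
  m22: -0-10,1-110
  m24: -1000 ←essential
  m30: 1-110 ←essential
Essential: -0-01, -1000, 0-011, 0-101, 1-110

5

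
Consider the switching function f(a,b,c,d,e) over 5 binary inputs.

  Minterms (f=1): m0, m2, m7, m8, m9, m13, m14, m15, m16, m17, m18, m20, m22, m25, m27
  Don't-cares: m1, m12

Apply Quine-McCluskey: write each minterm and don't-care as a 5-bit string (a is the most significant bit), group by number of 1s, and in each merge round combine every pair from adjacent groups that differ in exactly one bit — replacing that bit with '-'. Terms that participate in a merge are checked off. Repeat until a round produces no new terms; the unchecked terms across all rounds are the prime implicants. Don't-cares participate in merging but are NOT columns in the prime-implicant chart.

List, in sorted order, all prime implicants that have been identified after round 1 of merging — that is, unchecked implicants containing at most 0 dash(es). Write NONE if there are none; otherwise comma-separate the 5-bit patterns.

Round 0: 00000✓ 00001✓ 00010✓ 00111✓ 01000✓ 01001✓ 01100✓ 01101✓ 01110✓ 01111✓ 10000✓ 10001✓ 10010✓ 10100✓ 10110✓ 11001✓ 11011✓
Round 1: -0000✓ -0001✓ -0010✓ -1001✓ 0-000✓ 0-001✓ 0-111 000-0✓ 0000-✓ 01-00✓ 01-01✓ 0100-✓ 011-0✓ 011-1✓ 0110-✓ 0111-✓ 1-001✓ 10-00✓ 10-10✓ 100-0✓ 1000-✓ 101-0✓ 110-1
Round 2: --001 -00-0 -000- 0-00- 01-0- 011-- 10--0
PIs = {--001, -00-0, -000-, 0-00-, 0-111, 01-0-, 011--, 10--0, 110-1}

NONE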